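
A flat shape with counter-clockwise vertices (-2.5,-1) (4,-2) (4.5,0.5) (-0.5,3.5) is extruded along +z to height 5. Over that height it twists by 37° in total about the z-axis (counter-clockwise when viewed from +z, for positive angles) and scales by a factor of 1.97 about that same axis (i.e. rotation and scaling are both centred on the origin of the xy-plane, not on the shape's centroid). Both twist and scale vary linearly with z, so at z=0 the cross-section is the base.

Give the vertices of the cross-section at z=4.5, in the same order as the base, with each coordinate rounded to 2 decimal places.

t = z/height = 4.5/5 = 0.9
s = 1 + (scale-1)·z/height = 1 + (1.97-1)·4.5/5 = 1.873000
θ = twist·z/height = 37°·4.5/5 = 33.3000° = 0.581195 rad
cos θ = 0.835807, sin θ = 0.549023 (intermediates below are computed at full precision and shown rounded to 5 d.p.)
v1: (-2.5,-1) → rotate → (-1.54050,-2.20836) → ×s → (-2.88535,-4.13627) → (-2.89,-4.14)
v2: (4,-2) → rotate → (4.44128,0.52448) → ×s → (8.31851,0.98234) → (8.32,0.98)
v3: (4.5,0.5) → rotate → (3.48662,2.88851) → ×s → (6.53044,5.41017) → (6.53,5.41)
v4: (-0.5,3.5) → rotate → (-2.33948,2.65081) → ×s → (-4.38185,4.96498) → (-4.38,4.96)

Cross-section at z=4.5: (-2.89,-4.14) (8.32,0.98) (6.53,5.41) (-4.38,4.96)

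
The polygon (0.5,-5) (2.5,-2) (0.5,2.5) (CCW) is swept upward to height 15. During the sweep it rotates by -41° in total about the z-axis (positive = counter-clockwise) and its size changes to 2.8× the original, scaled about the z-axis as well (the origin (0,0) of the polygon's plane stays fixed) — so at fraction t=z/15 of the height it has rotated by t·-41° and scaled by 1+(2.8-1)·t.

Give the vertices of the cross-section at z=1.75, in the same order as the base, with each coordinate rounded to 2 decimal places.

t = z/height = 1.75/15 = 0.116667
s = 1 + (scale-1)·z/height = 1 + (2.8-1)·1.75/15 = 1.210000
θ = twist·z/height = -41°·1.75/15 = -4.7833° = -0.083485 rad
cos θ = 0.996517, sin θ = -0.083388 (intermediates below are computed at full precision and shown rounded to 5 d.p.)
v1: (0.5,-5) → rotate → (0.08132,-5.02428) → ×s → (0.09840,-6.07938) → (0.10,-6.08)
v2: (2.5,-2) → rotate → (2.32452,-2.20150) → ×s → (2.81267,-2.66382) → (2.81,-2.66)
v3: (0.5,2.5) → rotate → (0.70673,2.44960) → ×s → (0.85514,2.96401) → (0.86,2.96)

Cross-section at z=1.75: (0.10,-6.08) (2.81,-2.66) (0.86,2.96)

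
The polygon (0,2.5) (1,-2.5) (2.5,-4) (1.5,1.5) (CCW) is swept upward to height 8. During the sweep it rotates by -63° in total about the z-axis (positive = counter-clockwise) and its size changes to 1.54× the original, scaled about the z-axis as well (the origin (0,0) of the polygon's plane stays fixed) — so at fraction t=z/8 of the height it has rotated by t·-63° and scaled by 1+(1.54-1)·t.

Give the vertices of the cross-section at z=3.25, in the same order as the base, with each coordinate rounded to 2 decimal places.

Cross-section at z=3.25: (1.32,2.75) (-0.22,-3.28) (0.64,-5.72) (2.44,0.86)

t = z/height = 3.25/8 = 0.40625
s = 1 + (scale-1)·z/height = 1 + (1.54-1)·3.25/8 = 1.219375
θ = twist·z/height = -63°·3.25/8 = -25.5938° = -0.446695 rad
cos θ = 0.901880, sin θ = -0.431987 (intermediates below are computed at full precision and shown rounded to 5 d.p.)
v1: (0,2.5) → rotate → (1.07997,2.25470) → ×s → (1.31689,2.74932) → (1.32,2.75)
v2: (1,-2.5) → rotate → (-0.17809,-2.68669) → ×s → (-0.21716,-3.27608) → (-0.22,-3.28)
v3: (2.5,-4) → rotate → (0.52675,-4.68749) → ×s → (0.64231,-5.71580) → (0.64,-5.72)
v4: (1.5,1.5) → rotate → (2.00080,0.70484) → ×s → (2.43973,0.85946) → (2.44,0.86)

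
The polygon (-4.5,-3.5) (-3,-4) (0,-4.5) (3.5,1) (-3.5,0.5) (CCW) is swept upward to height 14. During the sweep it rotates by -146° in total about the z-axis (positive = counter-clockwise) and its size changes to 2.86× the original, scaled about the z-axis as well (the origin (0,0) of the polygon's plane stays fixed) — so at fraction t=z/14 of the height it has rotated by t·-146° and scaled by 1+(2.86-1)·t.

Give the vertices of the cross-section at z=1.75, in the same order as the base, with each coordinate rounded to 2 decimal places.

t = z/height = 1.75/14 = 0.125
s = 1 + (scale-1)·z/height = 1 + (2.86-1)·1.75/14 = 1.232500
θ = twist·z/height = -146°·1.75/14 = -18.2500° = -0.318523 rad
cos θ = 0.949699, sin θ = -0.313164 (intermediates below are computed at full precision and shown rounded to 5 d.p.)
v1: (-4.5,-3.5) → rotate → (-5.36972,-1.91471) → ×s → (-6.61818,-2.35988) → (-6.62,-2.36)
v2: (-3,-4) → rotate → (-4.10175,-2.85931) → ×s → (-5.05541,-3.52409) → (-5.06,-3.52)
v3: (0,-4.5) → rotate → (-1.40924,-4.27365) → ×s → (-1.73688,-5.26727) → (-1.74,-5.27)
v4: (3.5,1) → rotate → (3.63711,-0.14637) → ×s → (4.48274,-0.18041) → (4.48,-0.18)
v5: (-3.5,0.5) → rotate → (-3.16737,1.57092) → ×s → (-3.90378,1.93616) → (-3.90,1.94)

Cross-section at z=1.75: (-6.62,-2.36) (-5.06,-3.52) (-1.74,-5.27) (4.48,-0.18) (-3.90,1.94)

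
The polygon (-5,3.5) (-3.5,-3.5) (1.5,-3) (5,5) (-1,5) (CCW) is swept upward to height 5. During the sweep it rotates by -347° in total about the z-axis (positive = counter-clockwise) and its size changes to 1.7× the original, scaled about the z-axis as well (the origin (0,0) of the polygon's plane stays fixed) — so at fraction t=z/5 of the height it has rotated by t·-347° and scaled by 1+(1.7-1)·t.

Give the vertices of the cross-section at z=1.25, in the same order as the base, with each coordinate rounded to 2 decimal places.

t = z/height = 1.25/5 = 0.25
s = 1 + (scale-1)·z/height = 1 + (1.7-1)·1.25/5 = 1.175000
θ = twist·z/height = -347°·1.25/5 = -86.7500° = -1.514073 rad
cos θ = 0.056693, sin θ = -0.998392 (intermediates below are computed at full precision and shown rounded to 5 d.p.)
v1: (-5,3.5) → rotate → (3.21091,5.19038) → ×s → (3.77282,6.09870) → (3.77,6.10)
v2: (-3.5,-3.5) → rotate → (-3.69280,3.29595) → ×s → (-4.33903,3.87274) → (-4.34,3.87)
v3: (1.5,-3) → rotate → (-2.91014,-1.66767) → ×s → (-3.41941,-1.95951) → (-3.42,-1.96)
v4: (5,5) → rotate → (5.27542,-4.70849) → ×s → (6.19862,-5.53248) → (6.20,-5.53)
v5: (-1,5) → rotate → (4.93527,1.28186) → ×s → (5.79894,1.50618) → (5.80,1.51)

Cross-section at z=1.25: (3.77,6.10) (-4.34,3.87) (-3.42,-1.96) (6.20,-5.53) (5.80,1.51)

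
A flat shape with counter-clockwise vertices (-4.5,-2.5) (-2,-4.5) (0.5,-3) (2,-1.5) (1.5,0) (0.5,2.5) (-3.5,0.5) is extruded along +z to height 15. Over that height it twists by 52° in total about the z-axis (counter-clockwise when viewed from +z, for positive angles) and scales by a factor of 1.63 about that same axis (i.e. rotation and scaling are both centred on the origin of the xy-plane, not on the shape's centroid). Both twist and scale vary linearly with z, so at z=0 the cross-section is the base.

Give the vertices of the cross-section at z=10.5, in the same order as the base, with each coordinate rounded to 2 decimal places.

Cross-section at z=10.5: (-3.08,-6.75) (1.53,-6.93) (3.15,-3.05) (3.60,-0.03) (1.74,1.28) (-1.56,3.33) (-4.49,-2.41)

t = z/height = 10.5/15 = 0.7
s = 1 + (scale-1)·z/height = 1 + (1.63-1)·10.5/15 = 1.441000
θ = twist·z/height = 52°·10.5/15 = 36.4000° = 0.635300 rad
cos θ = 0.804894, sin θ = 0.593419 (intermediates below are computed at full precision and shown rounded to 5 d.p.)
v1: (-4.5,-2.5) → rotate → (-2.13847,-4.68262) → ×s → (-3.08154,-6.74765) → (-3.08,-6.75)
v2: (-2,-4.5) → rotate → (1.06060,-4.80886) → ×s → (1.52832,-6.92957) → (1.53,-6.93)
v3: (0.5,-3) → rotate → (2.18270,-2.11797) → ×s → (3.14528,-3.05200) → (3.15,-3.05)
v4: (2,-1.5) → rotate → (2.49992,-0.02050) → ×s → (3.60238,-0.02954) → (3.60,-0.03)
v5: (1.5,0) → rotate → (1.20734,0.89013) → ×s → (1.73978,1.28267) → (1.74,1.28)
v6: (0.5,2.5) → rotate → (-1.08110,2.30894) → ×s → (-1.55787,3.32719) → (-1.56,3.33)
v7: (-3.5,0.5) → rotate → (-3.11384,-1.67452) → ×s → (-4.48704,-2.41298) → (-4.49,-2.41)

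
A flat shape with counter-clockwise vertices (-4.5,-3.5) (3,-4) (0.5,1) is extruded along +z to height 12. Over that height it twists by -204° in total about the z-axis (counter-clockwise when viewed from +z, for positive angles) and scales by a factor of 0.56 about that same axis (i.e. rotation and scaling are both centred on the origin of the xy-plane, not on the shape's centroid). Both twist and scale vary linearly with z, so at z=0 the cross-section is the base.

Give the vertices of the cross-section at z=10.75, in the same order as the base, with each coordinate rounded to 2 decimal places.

t = z/height = 10.75/12 = 0.895833
s = 1 + (scale-1)·z/height = 1 + (0.56-1)·10.75/12 = 0.605833
θ = twist·z/height = -204°·10.75/12 = -182.7500° = -3.189589 rad
cos θ = -0.998848, sin θ = 0.047978 (intermediates below are computed at full precision and shown rounded to 5 d.p.)
v1: (-4.5,-3.5) → rotate → (4.66274,3.28007) → ×s → (2.82484,1.98717) → (2.82,1.99)
v2: (3,-4) → rotate → (-2.80463,4.13933) → ×s → (-1.69914,2.50774) → (-1.70,2.51)
v3: (0.5,1) → rotate → (-0.54740,-0.97486) → ×s → (-0.33163,-0.59060) → (-0.33,-0.59)

Cross-section at z=10.75: (2.82,1.99) (-1.70,2.51) (-0.33,-0.59)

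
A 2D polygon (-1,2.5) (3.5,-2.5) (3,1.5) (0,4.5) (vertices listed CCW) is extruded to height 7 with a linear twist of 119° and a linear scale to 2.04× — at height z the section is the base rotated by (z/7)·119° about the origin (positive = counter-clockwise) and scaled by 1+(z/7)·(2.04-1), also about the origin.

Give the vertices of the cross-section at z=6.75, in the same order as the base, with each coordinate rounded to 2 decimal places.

t = z/height = 6.75/7 = 0.964286
s = 1 + (scale-1)·z/height = 1 + (2.04-1)·6.75/7 = 2.002857
θ = twist·z/height = 119°·6.75/7 = 114.7500° = 2.002765 rad
cos θ = -0.418660, sin θ = 0.908143 (intermediates below are computed at full precision and shown rounded to 5 d.p.)
v1: (-1,2.5) → rotate → (-1.85170,-1.95479) → ×s → (-3.70869,-3.91517) → (-3.71,-3.92)
v2: (3.5,-2.5) → rotate → (0.80505,4.22515) → ×s → (1.61240,8.46237) → (1.61,8.46)
v3: (3,1.5) → rotate → (-2.61819,2.09644) → ×s → (-5.24387,4.19887) → (-5.24,4.20)
v4: (0,4.5) → rotate → (-4.08664,-1.88397) → ×s → (-8.18496,-3.77332) → (-8.18,-3.77)

Cross-section at z=6.75: (-3.71,-3.92) (1.61,8.46) (-5.24,4.20) (-8.18,-3.77)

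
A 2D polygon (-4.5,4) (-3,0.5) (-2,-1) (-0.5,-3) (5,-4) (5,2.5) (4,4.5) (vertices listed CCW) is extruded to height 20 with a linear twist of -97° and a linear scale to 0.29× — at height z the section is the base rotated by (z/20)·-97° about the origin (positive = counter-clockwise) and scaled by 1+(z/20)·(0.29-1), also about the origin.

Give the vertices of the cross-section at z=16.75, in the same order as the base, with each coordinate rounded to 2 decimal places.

t = z/height = 16.75/20 = 0.8375
s = 1 + (scale-1)·z/height = 1 + (0.29-1)·16.75/20 = 0.405375
θ = twist·z/height = -97°·16.75/20 = -81.2375° = -1.417862 rad
cos θ = 0.152339, sin θ = -0.988328 (intermediates below are computed at full precision and shown rounded to 5 d.p.)
v1: (-4.5,4) → rotate → (3.26779,5.05683) → ×s → (1.32468,2.04991) → (1.32,2.05)
v2: (-3,0.5) → rotate → (0.03715,3.04115) → ×s → (0.01506,1.23281) → (0.02,1.23)
v3: (-2,-1) → rotate → (-1.29301,1.82432) → ×s → (-0.52415,0.73953) → (-0.52,0.74)
v4: (-0.5,-3) → rotate → (-3.04115,0.03715) → ×s → (-1.23281,0.01506) → (-1.23,0.02)
v5: (5,-4) → rotate → (-3.19162,-5.55100) → ×s → (-1.29380,-2.25024) → (-1.29,-2.25)
v6: (5,2.5) → rotate → (3.23252,-4.56079) → ×s → (1.31038,-1.84883) → (1.31,-1.85)
v7: (4,4.5) → rotate → (5.05683,-3.26779) → ×s → (2.04991,-1.32468) → (2.05,-1.32)

Cross-section at z=16.75: (1.32,2.05) (0.02,1.23) (-0.52,0.74) (-1.23,0.02) (-1.29,-2.25) (1.31,-1.85) (2.05,-1.32)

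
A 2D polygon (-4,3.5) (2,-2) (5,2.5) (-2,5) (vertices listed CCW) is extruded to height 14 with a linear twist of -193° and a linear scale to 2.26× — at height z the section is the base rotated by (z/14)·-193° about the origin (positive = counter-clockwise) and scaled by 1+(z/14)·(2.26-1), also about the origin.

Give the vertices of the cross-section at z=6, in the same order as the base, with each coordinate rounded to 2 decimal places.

Cross-section at z=6: (4.57,6.79) (-2.66,-3.45) (4.80,-7.15) (7.25,4.03)

t = z/height = 6/14 = 0.428571
s = 1 + (scale-1)·z/height = 1 + (2.26-1)·6/14 = 1.540000
θ = twist·z/height = -193°·6/14 = -82.7143° = -1.443637 rad
cos θ = 0.126817, sin θ = -0.991926 (intermediates below are computed at full precision and shown rounded to 5 d.p.)
v1: (-4,3.5) → rotate → (2.96447,4.41156) → ×s → (4.56529,6.79381) → (4.57,6.79)
v2: (2,-2) → rotate → (-1.73022,-2.23749) → ×s → (-2.66454,-3.44573) → (-2.66,-3.45)
v3: (5,2.5) → rotate → (3.11390,-4.64259) → ×s → (4.79541,-7.14958) → (4.80,-7.15)
v4: (-2,5) → rotate → (4.70600,2.61794) → ×s → (7.24723,4.03163) → (7.25,4.03)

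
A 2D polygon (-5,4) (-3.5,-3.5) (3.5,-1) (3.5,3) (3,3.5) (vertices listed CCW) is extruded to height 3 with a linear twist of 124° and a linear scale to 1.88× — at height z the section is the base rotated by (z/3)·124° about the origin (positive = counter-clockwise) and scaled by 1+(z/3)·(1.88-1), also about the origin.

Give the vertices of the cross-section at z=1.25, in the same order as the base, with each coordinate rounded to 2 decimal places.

t = z/height = 1.25/3 = 0.416667
s = 1 + (scale-1)·z/height = 1 + (1.88-1)·1.25/3 = 1.366667
θ = twist·z/height = 124°·1.25/3 = 51.6667° = 0.901753 rad
cos θ = 0.620235, sin θ = 0.784416 (intermediates below are computed at full precision and shown rounded to 5 d.p.)
v1: (-5,4) → rotate → (-6.23884,-1.44114) → ×s → (-8.52641,-1.96955) → (-8.53,-1.97)
v2: (-3.5,-3.5) → rotate → (0.57463,-4.91628) → ×s → (0.78533,-6.71891) → (0.79,-6.72)
v3: (3.5,-1) → rotate → (2.95524,2.12522) → ×s → (4.03883,2.90447) → (4.04,2.90)
v4: (3.5,3) → rotate → (-0.18242,4.60616) → ×s → (-0.24931,6.29509) → (-0.25,6.30)
v5: (3,3.5) → rotate → (-0.88475,4.52407) → ×s → (-1.20916,6.18290) → (-1.21,6.18)

Cross-section at z=1.25: (-8.53,-1.97) (0.79,-6.72) (4.04,2.90) (-0.25,6.30) (-1.21,6.18)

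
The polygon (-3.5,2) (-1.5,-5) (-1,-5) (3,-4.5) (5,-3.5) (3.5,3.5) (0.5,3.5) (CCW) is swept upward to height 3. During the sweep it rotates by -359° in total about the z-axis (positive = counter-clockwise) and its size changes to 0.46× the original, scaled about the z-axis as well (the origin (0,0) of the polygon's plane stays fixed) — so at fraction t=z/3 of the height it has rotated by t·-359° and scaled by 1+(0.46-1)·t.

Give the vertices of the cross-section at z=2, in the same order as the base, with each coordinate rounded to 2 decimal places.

Cross-section at z=2: (0.04,-2.58) (3.24,0.81) (3.08,1.08) (1.50,3.12) (0.29,3.89) (-3.07,0.78) (-2.09,-0.87)

t = z/height = 2/3 = 0.666667
s = 1 + (scale-1)·z/height = 1 + (0.46-1)·2/3 = 0.640000
θ = twist·z/height = -359°·2/3 = -239.3333° = -4.177155 rad
cos θ = -0.510043, sin θ = 0.860149 (intermediates below are computed at full precision and shown rounded to 5 d.p.)
v1: (-3.5,2) → rotate → (0.06485,-4.03061) → ×s → (0.04150,-2.57959) → (0.04,-2.58)
v2: (-1.5,-5) → rotate → (5.06581,1.25999) → ×s → (3.24212,0.80639) → (3.24,0.81)
v3: (-1,-5) → rotate → (4.81079,1.69006) → ×s → (3.07890,1.08164) → (3.08,1.08)
v4: (3,-4.5) → rotate → (2.34054,4.87564) → ×s → (1.49795,3.12041) → (1.50,3.12)
v5: (5,-3.5) → rotate → (0.46031,6.08589) → ×s → (0.29460,3.89497) → (0.29,3.89)
v6: (3.5,3.5) → rotate → (-4.79567,1.22537) → ×s → (-3.06923,0.78424) → (-3.07,0.78)
v7: (0.5,3.5) → rotate → (-3.26554,-1.35507) → ×s → (-2.08995,-0.86725) → (-2.09,-0.87)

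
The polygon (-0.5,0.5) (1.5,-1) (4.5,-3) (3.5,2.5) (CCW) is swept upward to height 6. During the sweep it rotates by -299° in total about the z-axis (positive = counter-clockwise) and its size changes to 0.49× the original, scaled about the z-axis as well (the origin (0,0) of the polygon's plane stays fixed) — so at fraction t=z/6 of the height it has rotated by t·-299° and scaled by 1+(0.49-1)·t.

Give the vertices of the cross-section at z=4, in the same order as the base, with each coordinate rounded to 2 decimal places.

Cross-section at z=4: (0.20,-0.42) (-0.72,0.95) (-2.15,2.85) (-2.73,-0.79)

t = z/height = 4/6 = 0.666667
s = 1 + (scale-1)·z/height = 1 + (0.49-1)·4/6 = 0.660000
θ = twist·z/height = -299°·4/6 = -199.3333° = -3.479023 rad
cos θ = -0.943609, sin θ = 0.331063 (intermediates below are computed at full precision and shown rounded to 5 d.p.)
v1: (-0.5,0.5) → rotate → (0.30627,-0.63734) → ×s → (0.20214,-0.42064) → (0.20,-0.42)
v2: (1.5,-1) → rotate → (-1.08435,1.44020) → ×s → (-0.71567,0.95053) → (-0.72,0.95)
v3: (4.5,-3) → rotate → (-3.25305,4.32061) → ×s → (-2.14701,2.85160) → (-2.15,2.85)
v4: (3.5,2.5) → rotate → (-4.13029,-1.20030) → ×s → (-2.72599,-0.79220) → (-2.73,-0.79)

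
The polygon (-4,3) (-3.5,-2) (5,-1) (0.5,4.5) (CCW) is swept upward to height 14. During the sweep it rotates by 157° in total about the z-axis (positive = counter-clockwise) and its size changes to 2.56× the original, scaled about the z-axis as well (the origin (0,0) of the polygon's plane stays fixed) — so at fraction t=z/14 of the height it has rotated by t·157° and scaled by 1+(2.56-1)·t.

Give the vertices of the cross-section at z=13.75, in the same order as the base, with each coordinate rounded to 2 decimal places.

t = z/height = 13.75/14 = 0.982143
s = 1 + (scale-1)·z/height = 1 + (2.56-1)·13.75/14 = 2.532143
θ = twist·z/height = 157°·13.75/14 = 154.1964° = 2.691235 rad
cos θ = -0.900292, sin θ = 0.435287 (intermediates below are computed at full precision and shown rounded to 5 d.p.)
v1: (-4,3) → rotate → (2.29530,-4.44202) → ×s → (5.81204,-11.24784) → (5.81,-11.25)
v2: (-3.5,-2) → rotate → (4.02160,0.27708) → ×s → (10.18325,0.70160) → (10.18,0.70)
v3: (5,-1) → rotate → (-4.06617,3.07673) → ×s → (-10.29613,7.79071) → (-10.30,7.79)
v4: (0.5,4.5) → rotate → (-2.40894,-3.83367) → ×s → (-6.09978,-9.70740) → (-6.10,-9.71)

Cross-section at z=13.75: (5.81,-11.25) (10.18,0.70) (-10.30,7.79) (-6.10,-9.71)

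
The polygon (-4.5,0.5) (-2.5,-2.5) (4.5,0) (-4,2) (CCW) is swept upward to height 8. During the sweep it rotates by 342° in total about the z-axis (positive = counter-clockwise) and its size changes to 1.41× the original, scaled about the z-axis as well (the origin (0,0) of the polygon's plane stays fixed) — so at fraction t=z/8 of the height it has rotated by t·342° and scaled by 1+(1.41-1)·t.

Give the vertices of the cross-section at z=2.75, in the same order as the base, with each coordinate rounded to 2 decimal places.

t = z/height = 2.75/8 = 0.34375
s = 1 + (scale-1)·z/height = 1 + (1.41-1)·2.75/8 = 1.140938
θ = twist·z/height = 342°·2.75/8 = 117.5625° = 2.051853 rad
cos θ = -0.462716, sin θ = 0.886507 (intermediates below are computed at full precision and shown rounded to 5 d.p.)
v1: (-4.5,0.5) → rotate → (1.63897,-4.22064) → ×s → (1.86996,-4.81548) → (1.87,-4.82)
v2: (-2.5,-2.5) → rotate → (3.37306,-1.05948) → ×s → (3.84845,-1.20880) → (3.85,-1.21)
v3: (4.5,0) → rotate → (-2.08222,3.98928) → ×s → (-2.37568,4.55152) → (-2.38,4.55)
v4: (-4,2) → rotate → (0.07785,-4.47146) → ×s → (0.08882,-5.10165) → (0.09,-5.10)

Cross-section at z=2.75: (1.87,-4.82) (3.85,-1.21) (-2.38,4.55) (0.09,-5.10)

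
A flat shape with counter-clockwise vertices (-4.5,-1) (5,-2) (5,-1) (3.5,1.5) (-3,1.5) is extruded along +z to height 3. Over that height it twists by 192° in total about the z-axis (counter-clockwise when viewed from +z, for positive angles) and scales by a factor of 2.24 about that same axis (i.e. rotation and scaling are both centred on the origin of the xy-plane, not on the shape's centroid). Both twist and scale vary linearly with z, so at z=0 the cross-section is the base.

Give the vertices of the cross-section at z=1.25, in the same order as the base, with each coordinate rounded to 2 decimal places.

t = z/height = 1.25/3 = 0.416667
s = 1 + (scale-1)·z/height = 1 + (2.24-1)·1.25/3 = 1.516667
θ = twist·z/height = 192°·1.25/3 = 80.0000° = 1.396263 rad
cos θ = 0.173648, sin θ = 0.984808 (intermediates below are computed at full precision and shown rounded to 5 d.p.)
v1: (-4.5,-1) → rotate → (0.20339,-4.60528) → ×s → (0.30848,-6.98468) → (0.31,-6.98)
v2: (5,-2) → rotate → (2.83786,4.57674) → ×s → (4.30408,6.94139) → (4.30,6.94)
v3: (5,-1) → rotate → (1.85305,4.75039) → ×s → (2.81046,7.20476) → (2.81,7.20)
v4: (3.5,1.5) → rotate → (-0.86944,3.70730) → ×s → (-1.31866,5.62274) → (-1.32,5.62)
v5: (-3,1.5) → rotate → (-1.99816,-2.69395) → ×s → (-3.03054,-4.08583) → (-3.03,-4.09)

Cross-section at z=1.25: (0.31,-6.98) (4.30,6.94) (2.81,7.20) (-1.32,5.62) (-3.03,-4.09)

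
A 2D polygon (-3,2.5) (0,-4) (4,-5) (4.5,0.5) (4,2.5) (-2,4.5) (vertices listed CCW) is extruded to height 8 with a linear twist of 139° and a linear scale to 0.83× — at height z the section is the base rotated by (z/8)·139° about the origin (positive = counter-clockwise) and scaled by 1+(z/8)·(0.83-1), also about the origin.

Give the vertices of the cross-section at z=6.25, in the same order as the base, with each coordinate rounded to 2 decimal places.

Cross-section at z=6.25: (-1.23,-3.16) (3.29,1.11) (3.00,4.67) (-1.66,3.56) (-3.16,2.60) (-3.15,-2.89)

t = z/height = 6.25/8 = 0.78125
s = 1 + (scale-1)·z/height = 1 + (0.83-1)·6.25/8 = 0.867188
θ = twist·z/height = 139°·6.25/8 = 108.5938° = 1.895318 rad
cos θ = -0.318856, sin θ = 0.947803 (intermediates below are computed at full precision and shown rounded to 5 d.p.)
v1: (-3,2.5) → rotate → (-1.41294,-3.64055) → ×s → (-1.22528,-3.15704) → (-1.23,-3.16)
v2: (0,-4) → rotate → (3.79121,1.27542) → ×s → (3.28769,1.10603) → (3.29,1.11)
v3: (4,-5) → rotate → (3.46359,5.38549) → ×s → (3.00358,4.67023) → (3.00,4.67)
v4: (4.5,0.5) → rotate → (-1.90875,4.10569) → ×s → (-1.65525,3.56040) → (-1.66,3.56)
v5: (4,2.5) → rotate → (-3.64493,2.99407) → ×s → (-3.16084,2.59642) → (-3.16,2.60)
v6: (-2,4.5) → rotate → (-3.62740,-3.33046) → ×s → (-3.14564,-2.88813) → (-3.15,-2.89)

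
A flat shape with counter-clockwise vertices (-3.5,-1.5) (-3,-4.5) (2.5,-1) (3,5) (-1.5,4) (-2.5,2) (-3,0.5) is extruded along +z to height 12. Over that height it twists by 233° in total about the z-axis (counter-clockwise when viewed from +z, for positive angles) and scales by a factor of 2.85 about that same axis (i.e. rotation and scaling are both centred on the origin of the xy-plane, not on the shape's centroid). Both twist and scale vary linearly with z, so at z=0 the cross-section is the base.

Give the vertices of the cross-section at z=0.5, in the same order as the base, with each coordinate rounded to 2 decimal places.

t = z/height = 0.5/12 = 0.0416667
s = 1 + (scale-1)·z/height = 1 + (2.85-1)·0.5/12 = 1.077083
θ = twist·z/height = 233°·0.5/12 = 9.7083° = 0.169442 rad
cos θ = 0.985679, sin θ = 0.168633 (intermediates below are computed at full precision and shown rounded to 5 d.p.)
v1: (-3.5,-1.5) → rotate → (-3.19693,-2.06873) → ×s → (-3.44336,-2.22820) → (-3.44,-2.23)
v2: (-3,-4.5) → rotate → (-2.19819,-4.94145) → ×s → (-2.36763,-5.32236) → (-2.37,-5.32)
v3: (2.5,-1) → rotate → (2.63283,-0.56410) → ×s → (2.83578,-0.60758) → (2.84,-0.61)
v4: (3,5) → rotate → (2.11387,5.43429) → ×s → (2.27682,5.85319) → (2.28,5.85)
v5: (-1.5,4) → rotate → (-2.15305,3.68977) → ×s → (-2.31901,3.97419) → (-2.32,3.97)
v6: (-2.5,2) → rotate → (-2.80146,1.54978) → ×s → (-3.01741,1.66924) → (-3.02,1.67)
v7: (-3,0.5) → rotate → (-3.04135,-0.01306) → ×s → (-3.27579,-0.01407) → (-3.28,-0.01)

Cross-section at z=0.5: (-3.44,-2.23) (-2.37,-5.32) (2.84,-0.61) (2.28,5.85) (-2.32,3.97) (-3.02,1.67) (-3.28,-0.01)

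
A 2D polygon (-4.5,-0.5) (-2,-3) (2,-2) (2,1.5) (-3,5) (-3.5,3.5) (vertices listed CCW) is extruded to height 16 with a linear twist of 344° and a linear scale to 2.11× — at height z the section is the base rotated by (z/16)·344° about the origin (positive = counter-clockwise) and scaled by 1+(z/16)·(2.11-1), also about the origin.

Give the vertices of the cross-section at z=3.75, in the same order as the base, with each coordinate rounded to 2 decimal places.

t = z/height = 3.75/16 = 0.234375
s = 1 + (scale-1)·z/height = 1 + (2.11-1)·3.75/16 = 1.260156
θ = twist·z/height = 344°·3.75/16 = 80.6250° = 1.407172 rad
cos θ = 0.162895, sin θ = 0.986643 (intermediates below are computed at full precision and shown rounded to 5 d.p.)
v1: (-4.5,-0.5) → rotate → (-0.23971,-4.52134) → ×s → (-0.30207,-5.69760) → (-0.30,-5.70)
v2: (-2,-3) → rotate → (2.63414,-2.46197) → ×s → (3.31943,-3.10247) → (3.32,-3.10)
v3: (2,-2) → rotate → (2.29908,1.64750) → ×s → (2.89720,2.07610) → (2.90,2.08)
v4: (2,1.5) → rotate → (-1.15417,2.21763) → ×s → (-1.45444,2.79456) → (-1.45,2.79)
v5: (-3,5) → rotate → (-5.42190,-2.14545) → ×s → (-6.83245,-2.70361) → (-6.83,-2.70)
v6: (-3.5,3.5) → rotate → (-4.02339,-2.88312) → ×s → (-5.07009,-3.63318) → (-5.07,-3.63)

Cross-section at z=3.75: (-0.30,-5.70) (3.32,-3.10) (2.90,2.08) (-1.45,2.79) (-6.83,-2.70) (-5.07,-3.63)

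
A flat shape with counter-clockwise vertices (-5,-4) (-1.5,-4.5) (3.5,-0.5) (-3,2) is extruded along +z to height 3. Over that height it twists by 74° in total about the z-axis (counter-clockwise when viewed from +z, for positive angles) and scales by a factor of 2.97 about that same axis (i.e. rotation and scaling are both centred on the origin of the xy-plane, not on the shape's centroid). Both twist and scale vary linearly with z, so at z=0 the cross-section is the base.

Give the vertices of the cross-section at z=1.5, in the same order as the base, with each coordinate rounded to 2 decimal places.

Cross-section at z=1.5: (-3.15,-12.31) (3.00,-8.93) (6.15,3.39) (-7.15,-0.41)

t = z/height = 1.5/3 = 0.5
s = 1 + (scale-1)·z/height = 1 + (2.97-1)·1.5/3 = 1.985000
θ = twist·z/height = 74°·1.5/3 = 37.0000° = 0.645772 rad
cos θ = 0.798636, sin θ = 0.601815 (intermediates below are computed at full precision and shown rounded to 5 d.p.)
v1: (-5,-4) → rotate → (-1.58592,-6.20362) → ×s → (-3.14805,-12.31418) → (-3.15,-12.31)
v2: (-1.5,-4.5) → rotate → (1.51021,-4.49658) → ×s → (2.99778,-8.92572) → (3.00,-8.93)
v3: (3.5,-0.5) → rotate → (3.09613,1.70703) → ×s → (6.14582,3.38846) → (6.15,3.39)
v4: (-3,2) → rotate → (-3.59954,-0.20817) → ×s → (-7.14508,-0.41323) → (-7.15,-0.41)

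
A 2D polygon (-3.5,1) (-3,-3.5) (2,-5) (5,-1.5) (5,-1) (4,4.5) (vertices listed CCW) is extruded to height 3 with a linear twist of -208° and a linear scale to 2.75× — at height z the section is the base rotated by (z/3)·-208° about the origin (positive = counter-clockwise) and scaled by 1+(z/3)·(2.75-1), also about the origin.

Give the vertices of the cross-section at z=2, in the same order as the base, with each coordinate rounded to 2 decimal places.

t = z/height = 2/3 = 0.666667
s = 1 + (scale-1)·z/height = 1 + (2.75-1)·2/3 = 2.166667
θ = twist·z/height = -208°·2/3 = -138.6667° = -2.420190 rad
cos θ = -0.750880, sin θ = -0.660439 (intermediates below are computed at full precision and shown rounded to 5 d.p.)
v1: (-3.5,1) → rotate → (3.28852,1.56066) → ×s → (7.12512,3.38142) → (7.13,3.38)
v2: (-3,-3.5) → rotate → (-0.05890,4.60940) → ×s → (-0.12761,9.98702) → (-0.13,9.99)
v3: (2,-5) → rotate → (-4.80395,2.43352) → ×s → (-10.40857,5.27263) → (-10.41,5.27)
v4: (5,-1.5) → rotate → (-4.74506,-2.17587) → ×s → (-10.28096,-4.71439) → (-10.28,-4.71)
v5: (5,-1) → rotate → (-4.41484,-2.55131) → ×s → (-9.56548,-5.52785) → (-9.57,-5.53)
v6: (4,4.5) → rotate → (-0.03155,-6.02071) → ×s → (-0.06835,-13.04488) → (-0.07,-13.04)

Cross-section at z=2: (7.13,3.38) (-0.13,9.99) (-10.41,5.27) (-10.28,-4.71) (-9.57,-5.53) (-0.07,-13.04)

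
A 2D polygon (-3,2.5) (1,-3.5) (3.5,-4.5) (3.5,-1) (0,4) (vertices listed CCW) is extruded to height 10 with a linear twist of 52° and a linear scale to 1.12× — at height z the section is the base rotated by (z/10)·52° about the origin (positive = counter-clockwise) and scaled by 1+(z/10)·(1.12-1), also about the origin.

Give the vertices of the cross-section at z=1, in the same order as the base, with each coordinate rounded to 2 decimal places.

Cross-section at z=1: (-3.25,2.24) (1.33,-3.44) (3.94,-4.21) (3.62,-0.69) (-0.37,4.03)

t = z/height = 1/10 = 0.1
s = 1 + (scale-1)·z/height = 1 + (1.12-1)·1/10 = 1.012000
θ = twist·z/height = 52°·1/10 = 5.2000° = 0.090757 rad
cos θ = 0.995884, sin θ = 0.090633 (intermediates below are computed at full precision and shown rounded to 5 d.p.)
v1: (-3,2.5) → rotate → (-3.21423,2.21781) → ×s → (-3.25281,2.24443) → (-3.25,2.24)
v2: (1,-3.5) → rotate → (1.31310,-3.39496) → ×s → (1.32886,-3.43570) → (1.33,-3.44)
v3: (3.5,-4.5) → rotate → (3.89344,-4.16427) → ×s → (3.94016,-4.21424) → (3.94,-4.21)
v4: (3.5,-1) → rotate → (3.57623,-0.67867) → ×s → (3.61914,-0.68681) → (3.62,-0.69)
v5: (0,4) → rotate → (-0.36253,3.98354) → ×s → (-0.36688,4.03134) → (-0.37,4.03)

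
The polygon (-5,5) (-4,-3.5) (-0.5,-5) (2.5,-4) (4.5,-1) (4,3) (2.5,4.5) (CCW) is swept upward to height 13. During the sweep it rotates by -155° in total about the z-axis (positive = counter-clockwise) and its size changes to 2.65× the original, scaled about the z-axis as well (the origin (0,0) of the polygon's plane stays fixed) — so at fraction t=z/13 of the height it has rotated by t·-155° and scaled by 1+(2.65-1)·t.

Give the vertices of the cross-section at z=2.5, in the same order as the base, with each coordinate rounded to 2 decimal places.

t = z/height = 2.5/13 = 0.192308
s = 1 + (scale-1)·z/height = 1 + (2.65-1)·2.5/13 = 1.317308
θ = twist·z/height = -155°·2.5/13 = -29.8077° = -0.520242 rad
cos θ = 0.867699, sin θ = -0.497090 (intermediates below are computed at full precision and shown rounded to 5 d.p.)
v1: (-5,5) → rotate → (-1.85304,6.82395) → ×s → (-2.44103,8.98924) → (-2.44,8.99)
v2: (-4,-3.5) → rotate → (-5.21061,-1.04858) → ×s → (-6.86398,-1.38131) → (-6.86,-1.38)
v3: (-0.5,-5) → rotate → (-2.91930,-4.08995) → ×s → (-3.84562,-5.38772) → (-3.85,-5.39)
v4: (2.5,-4) → rotate → (0.18088,-4.71352) → ×s → (0.23828,-6.20916) → (0.24,-6.21)
v5: (4.5,-1) → rotate → (3.40755,-3.10461) → ×s → (4.48880,-4.08972) → (4.49,-4.09)
v6: (4,3) → rotate → (4.96207,0.61473) → ×s → (6.53657,0.80979) → (6.54,0.81)
v7: (2.5,4.5) → rotate → (4.40615,2.66192) → ×s → (5.80426,3.50657) → (5.80,3.51)

Cross-section at z=2.5: (-2.44,8.99) (-6.86,-1.38) (-3.85,-5.39) (0.24,-6.21) (4.49,-4.09) (6.54,0.81) (5.80,3.51)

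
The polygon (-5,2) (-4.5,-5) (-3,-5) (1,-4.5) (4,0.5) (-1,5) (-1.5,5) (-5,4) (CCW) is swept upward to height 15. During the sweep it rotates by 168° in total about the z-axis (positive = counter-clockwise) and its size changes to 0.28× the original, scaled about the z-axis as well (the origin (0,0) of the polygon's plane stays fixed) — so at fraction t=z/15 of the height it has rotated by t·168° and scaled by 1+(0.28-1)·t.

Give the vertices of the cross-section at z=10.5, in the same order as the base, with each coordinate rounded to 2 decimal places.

Cross-section at z=10.5: (0.27,-2.66) (3.23,-0.83) (2.89,-0.17) (1.75,1.47) (-1.14,1.64) (-1.97,-1.59) (-1.85,-1.81) (-0.61,-3.12)

t = z/height = 10.5/15 = 0.7
s = 1 + (scale-1)·z/height = 1 + (0.28-1)·10.5/15 = 0.496000
θ = twist·z/height = 168°·10.5/15 = 117.6000° = 2.052507 rad
cos θ = -0.463296, sin θ = 0.886204 (intermediates below are computed at full precision and shown rounded to 5 d.p.)
v1: (-5,2) → rotate → (0.54407,-5.35761) → ×s → (0.26986,-2.65737) → (0.27,-2.66)
v2: (-4.5,-5) → rotate → (6.51585,-1.67144) → ×s → (3.23186,-0.82903) → (3.23,-0.83)
v3: (-3,-5) → rotate → (5.82091,-0.34213) → ×s → (2.88717,-0.16970) → (2.89,-0.17)
v4: (1,-4.5) → rotate → (3.52462,2.97104) → ×s → (1.74821,1.47363) → (1.75,1.47)
v5: (4,0.5) → rotate → (-2.29629,3.31317) → ×s → (-1.13896,1.64333) → (-1.14,1.64)
v6: (-1,5) → rotate → (-3.96772,-3.20268) → ×s → (-1.96799,-1.58853) → (-1.97,-1.59)
v7: (-1.5,5) → rotate → (-3.73607,-3.64579) → ×s → (-1.85309,-1.80831) → (-1.85,-1.81)
v8: (-5,4) → rotate → (-1.22833,-6.28420) → ×s → (-0.60925,-3.11696) → (-0.61,-3.12)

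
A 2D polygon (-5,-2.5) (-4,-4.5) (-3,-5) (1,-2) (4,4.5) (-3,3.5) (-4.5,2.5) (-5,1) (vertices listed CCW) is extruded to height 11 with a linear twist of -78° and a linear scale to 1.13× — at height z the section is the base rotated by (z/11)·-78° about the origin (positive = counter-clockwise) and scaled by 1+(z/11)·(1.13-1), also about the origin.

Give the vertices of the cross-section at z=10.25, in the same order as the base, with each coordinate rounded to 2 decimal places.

t = z/height = 10.25/11 = 0.931818
s = 1 + (scale-1)·z/height = 1 + (1.13-1)·10.25/11 = 1.121136
θ = twist·z/height = -78°·10.25/11 = -72.6818° = -1.268537 rad
cos θ = 0.297678, sin θ = -0.954666 (intermediates below are computed at full precision and shown rounded to 5 d.p.)
v1: (-5,-2.5) → rotate → (-3.87506,4.02914) → ×s → (-4.34447,4.51721) → (-4.34,4.52)
v2: (-4,-4.5) → rotate → (-5.48671,2.47912) → ×s → (-6.15135,2.77943) → (-6.15,2.78)
v3: (-3,-5) → rotate → (-5.66637,1.37561) → ×s → (-6.35277,1.54225) → (-6.35,1.54)
v4: (1,-2) → rotate → (-1.61165,-1.55002) → ×s → (-1.80688,-1.73779) → (-1.81,-1.74)
v5: (4,4.5) → rotate → (5.48671,-2.47912) → ×s → (6.15135,-2.77943) → (6.15,-2.78)
v6: (-3,3.5) → rotate → (2.44830,3.90587) → ×s → (2.74488,4.37901) → (2.74,4.38)
v7: (-4.5,2.5) → rotate → (1.04712,5.04019) → ×s → (1.17396,5.65074) → (1.17,5.65)
v8: (-5,1) → rotate → (-0.53372,5.07101) → ×s → (-0.59838,5.68529) → (-0.60,5.69)

Cross-section at z=10.25: (-4.34,4.52) (-6.15,2.78) (-6.35,1.54) (-1.81,-1.74) (6.15,-2.78) (2.74,4.38) (1.17,5.65) (-0.60,5.69)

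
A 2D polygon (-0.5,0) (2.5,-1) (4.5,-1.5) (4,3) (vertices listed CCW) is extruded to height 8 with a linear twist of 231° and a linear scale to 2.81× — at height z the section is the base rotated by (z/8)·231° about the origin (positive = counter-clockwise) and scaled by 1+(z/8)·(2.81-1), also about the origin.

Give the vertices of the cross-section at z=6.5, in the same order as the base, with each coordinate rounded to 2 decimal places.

Cross-section at z=6.5: (1.22,0.17) (-6.45,1.62) (-11.51,2.19) (-8.80,-8.67)

t = z/height = 6.5/8 = 0.8125
s = 1 + (scale-1)·z/height = 1 + (2.81-1)·6.5/8 = 2.470625
θ = twist·z/height = 231°·6.5/8 = 187.6875° = 3.275765 rad
cos θ = -0.991012, sin θ = -0.133770 (intermediates below are computed at full precision and shown rounded to 5 d.p.)
v1: (-0.5,0) → rotate → (0.49551,0.06688) → ×s → (1.22421,0.16525) → (1.22,0.17)
v2: (2.5,-1) → rotate → (-2.61130,0.65659) → ×s → (-6.45155,1.62218) → (-6.45,1.62)
v3: (4.5,-1.5) → rotate → (-4.66021,0.88455) → ×s → (-11.51363,2.18540) → (-11.51,2.19)
v4: (4,3) → rotate → (-3.56274,-3.50812) → ×s → (-8.80219,-8.66724) → (-8.80,-8.67)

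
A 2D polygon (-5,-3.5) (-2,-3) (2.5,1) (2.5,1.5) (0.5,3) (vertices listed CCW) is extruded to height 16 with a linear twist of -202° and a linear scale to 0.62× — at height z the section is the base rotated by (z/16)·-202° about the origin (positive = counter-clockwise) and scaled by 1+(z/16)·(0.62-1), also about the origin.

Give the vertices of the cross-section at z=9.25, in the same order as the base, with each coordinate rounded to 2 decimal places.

t = z/height = 9.25/16 = 0.578125
s = 1 + (scale-1)·z/height = 1 + (0.62-1)·9.25/16 = 0.780313
θ = twist·z/height = -202°·9.25/16 = -116.7813° = -2.038217 rad
cos θ = -0.450585, sin θ = -0.892733 (intermediates below are computed at full precision and shown rounded to 5 d.p.)
v1: (-5,-3.5) → rotate → (-0.87164,6.04072) → ×s → (-0.68015,4.71365) → (-0.68,4.71)
v2: (-2,-3) → rotate → (-1.77703,3.13722) → ×s → (-1.38664,2.44801) → (-1.39,2.45)
v3: (2.5,1) → rotate → (-0.23373,-2.68242) → ×s → (-0.18238,-2.09312) → (-0.18,-2.09)
v4: (2.5,1.5) → rotate → (0.21264,-2.90771) → ×s → (0.16592,-2.26892) → (0.17,-2.27)
v5: (0.5,3) → rotate → (2.45291,-1.79812) → ×s → (1.91403,-1.40310) → (1.91,-1.40)

Cross-section at z=9.25: (-0.68,4.71) (-1.39,2.45) (-0.18,-2.09) (0.17,-2.27) (1.91,-1.40)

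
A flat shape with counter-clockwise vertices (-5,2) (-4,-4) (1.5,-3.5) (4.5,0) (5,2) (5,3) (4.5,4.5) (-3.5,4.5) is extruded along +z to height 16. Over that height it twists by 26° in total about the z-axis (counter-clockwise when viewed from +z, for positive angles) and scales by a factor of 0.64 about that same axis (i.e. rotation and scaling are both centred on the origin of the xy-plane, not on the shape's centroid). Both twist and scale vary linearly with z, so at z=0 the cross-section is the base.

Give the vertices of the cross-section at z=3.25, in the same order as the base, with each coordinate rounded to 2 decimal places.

t = z/height = 3.25/16 = 0.203125
s = 1 + (scale-1)·z/height = 1 + (0.64-1)·3.25/16 = 0.926875
θ = twist·z/height = 26°·3.25/16 = 5.2813° = 0.092175 rad
cos θ = 0.995755, sin θ = 0.092045 (intermediates below are computed at full precision and shown rounded to 5 d.p.)
v1: (-5,2) → rotate → (-5.16286,1.53129) → ×s → (-4.78533,1.41931) → (-4.79,1.42)
v2: (-4,-4) → rotate → (-3.61484,-4.35120) → ×s → (-3.35051,-4.03302) → (-3.35,-4.03)
v3: (1.5,-3.5) → rotate → (1.81579,-3.34707) → ×s → (1.68301,-3.10232) → (1.68,-3.10)
v4: (4.5,0) → rotate → (4.48090,0.41420) → ×s → (4.15323,0.38391) → (4.15,0.38)
v5: (5,2) → rotate → (4.79468,2.45173) → ×s → (4.44407,2.27245) → (4.44,2.27)
v6: (5,3) → rotate → (4.70264,3.44749) → ×s → (4.35876,3.19539) → (4.36,3.20)
v7: (4.5,4.5) → rotate → (4.06670,4.89510) → ×s → (3.76932,4.53714) → (3.77,4.54)
v8: (-3.5,4.5) → rotate → (-3.89934,4.15874) → ×s → (-3.61420,3.85463) → (-3.61,3.85)

Cross-section at z=3.25: (-4.79,1.42) (-3.35,-4.03) (1.68,-3.10) (4.15,0.38) (4.44,2.27) (4.36,3.20) (3.77,4.54) (-3.61,3.85)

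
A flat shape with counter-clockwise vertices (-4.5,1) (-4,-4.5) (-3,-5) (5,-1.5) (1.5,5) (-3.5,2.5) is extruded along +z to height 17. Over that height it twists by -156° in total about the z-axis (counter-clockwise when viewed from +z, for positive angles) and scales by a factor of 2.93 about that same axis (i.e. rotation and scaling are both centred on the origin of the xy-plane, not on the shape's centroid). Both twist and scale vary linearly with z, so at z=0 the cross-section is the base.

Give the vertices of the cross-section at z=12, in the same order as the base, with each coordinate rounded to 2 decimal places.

t = z/height = 12/17 = 0.705882
s = 1 + (scale-1)·z/height = 1 + (2.93-1)·12/17 = 2.362353
θ = twist·z/height = -156°·12/17 = -110.1176° = -1.921916 rad
cos θ = -0.343949, sin θ = -0.938988 (intermediates below are computed at full precision and shown rounded to 5 d.p.)
v1: (-4.5,1) → rotate → (2.48676,3.88150) → ×s → (5.87460,9.16947) → (5.87,9.17)
v2: (-4,-4.5) → rotate → (-2.84965,5.30372) → ×s → (-6.73188,12.52927) → (-6.73,12.53)
v3: (-3,-5) → rotate → (-3.66310,4.53671) → ×s → (-8.65352,10.71731) → (-8.65,10.72)
v4: (5,-1.5) → rotate → (-3.12823,-4.17902) → ×s → (-7.38998,-9.87232) → (-7.39,-9.87)
v5: (1.5,5) → rotate → (4.17902,-3.12823) → ×s → (9.87232,-7.38998) → (9.87,-7.39)
v6: (-3.5,2.5) → rotate → (3.55129,2.42659) → ×s → (8.38941,5.73245) → (8.39,5.73)

Cross-section at z=12: (5.87,9.17) (-6.73,12.53) (-8.65,10.72) (-7.39,-9.87) (9.87,-7.39) (8.39,5.73)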